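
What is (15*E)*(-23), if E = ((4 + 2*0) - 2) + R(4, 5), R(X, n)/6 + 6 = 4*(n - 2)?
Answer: -13110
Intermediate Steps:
R(X, n) = -84 + 24*n (R(X, n) = -36 + 6*(4*(n - 2)) = -36 + 6*(4*(-2 + n)) = -36 + 6*(-8 + 4*n) = -36 + (-48 + 24*n) = -84 + 24*n)
E = 38 (E = ((4 + 2*0) - 2) + (-84 + 24*5) = ((4 + 0) - 2) + (-84 + 120) = (4 - 2) + 36 = 2 + 36 = 38)
(15*E)*(-23) = (15*38)*(-23) = 570*(-23) = -13110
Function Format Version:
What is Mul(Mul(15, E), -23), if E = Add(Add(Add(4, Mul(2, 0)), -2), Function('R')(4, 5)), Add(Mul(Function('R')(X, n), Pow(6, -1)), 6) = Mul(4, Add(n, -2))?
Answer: -13110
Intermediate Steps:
Function('R')(X, n) = Add(-84, Mul(24, n)) (Function('R')(X, n) = Add(-36, Mul(6, Mul(4, Add(n, -2)))) = Add(-36, Mul(6, Mul(4, Add(-2, n)))) = Add(-36, Mul(6, Add(-8, Mul(4, n)))) = Add(-36, Add(-48, Mul(24, n))) = Add(-84, Mul(24, n)))
E = 38 (E = Add(Add(Add(4, Mul(2, 0)), -2), Add(-84, Mul(24, 5))) = Add(Add(Add(4, 0), -2), Add(-84, 120)) = Add(Add(4, -2), 36) = Add(2, 36) = 38)
Mul(Mul(15, E), -23) = Mul(Mul(15, 38), -23) = Mul(570, -23) = -13110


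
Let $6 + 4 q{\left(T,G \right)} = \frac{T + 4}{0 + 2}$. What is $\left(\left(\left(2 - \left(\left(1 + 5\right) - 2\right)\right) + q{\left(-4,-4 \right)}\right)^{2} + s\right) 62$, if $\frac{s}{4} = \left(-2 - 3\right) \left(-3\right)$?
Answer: $\frac{8959}{2} \approx 4479.5$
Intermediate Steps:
$q{\left(T,G \right)} = -1 + \frac{T}{8}$ ($q{\left(T,G \right)} = - \frac{3}{2} + \frac{\left(T + 4\right) \frac{1}{0 + 2}}{4} = - \frac{3}{2} + \frac{\left(4 + T\right) \frac{1}{2}}{4} = - \frac{3}{2} + \frac{2 + \frac{T}{2}}{4} = - \frac{3}{2} + \left(\frac{1}{2} + \frac{T}{8}\right) = -1 + \frac{T}{8}$)
$s = 60$ ($s = 4 \left(-2 - 3\right) \left(-3\right) = 4 \left(\left(-5\right) \left(-3\right)\right) = 4 \cdot 15 = 60$)
$\left(\left(\left(2 - \left(\left(1 + 5\right) - 2\right)\right) + q{\left(-4,-4 \right)}\right)^{2} + s\right) 62 = \left(\left(\left(2 - \left(\left(1 + 5\right) - 2\right)\right) + \left(-1 + \frac{1}{8} \left(-4\right)\right)\right)^{2} + 60\right) 62 = \left(\left(\left(2 - \left(6 - 2\right)\right) - \frac{3}{2}\right)^{2} + 60\right) 62 = \left(\left(\left(2 - 4\right) - \frac{3}{2}\right)^{2} + 60\right) 62 = \left(\left(-2 - \frac{3}{2}\right)^{2} + 60\right) 62 = \left(\left(- \frac{7}{2}\right)^{2} + 60\right) 62 = \left(\frac{49}{4} + 60\right) 62 = \frac{289}{4} \cdot 62 = \frac{8959}{2}$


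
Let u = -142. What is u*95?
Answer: -13490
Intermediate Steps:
u*95 = -142*95 = -13490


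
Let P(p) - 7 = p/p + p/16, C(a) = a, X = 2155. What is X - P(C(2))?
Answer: 17175/8 ≈ 2146.9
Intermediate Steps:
P(p) = 8 + p/16 (P(p) = 7 + (p/p + p/16) = 7 + (1 + p*(1/16)) = 7 + (1 + p/16) = 8 + p/16)
X - P(C(2)) = 2155 - (8 + (1/16)*2) = 2155 - (8 + 1/8) = 2155 - 1*65/8 = 2155 - 65/8 = 17175/8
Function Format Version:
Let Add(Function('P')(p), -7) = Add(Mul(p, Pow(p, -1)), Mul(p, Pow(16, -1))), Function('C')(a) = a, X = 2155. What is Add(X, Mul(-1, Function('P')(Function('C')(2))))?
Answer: Rational(17175, 8) ≈ 2146.9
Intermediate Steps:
Function('P')(p) = Add(8, Mul(Rational(1, 16), p)) (Function('P')(p) = Add(7, Add(Mul(p, Pow(p, -1)), Mul(p, Pow(16, -1)))) = Add(7, Add(1, Mul(p, Rational(1, 16)))) = Add(7, Add(1, Mul(Rational(1, 16), p))) = Add(8, Mul(Rational(1, 16), p)))
Add(X, Mul(-1, Function('P')(Function('C')(2)))) = Add(2155, Mul(-1, Add(8, Mul(Rational(1, 16), 2)))) = Add(2155, Mul(-1, Add(8, Rational(1, 8)))) = Add(2155, Mul(-1, Rational(65, 8))) = Add(2155, Rational(-65, 8)) = Rational(17175, 8)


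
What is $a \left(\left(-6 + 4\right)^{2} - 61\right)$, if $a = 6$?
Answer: $-342$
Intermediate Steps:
$a \left(\left(-6 + 4\right)^{2} - 61\right) = 6 \left(\left(-6 + 4\right)^{2} - 61\right) = 6 \left(\left(-2\right)^{2} - 61\right) = 6 \left(4 - 61\right) = 6 \left(-57\right) = -342$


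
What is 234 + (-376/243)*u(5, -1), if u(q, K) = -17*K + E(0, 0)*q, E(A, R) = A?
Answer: 50470/243 ≈ 207.70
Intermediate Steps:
u(q, K) = -17*K (u(q, K) = -17*K + 0*q = -17*K + 0 = -17*K)
234 + (-376/243)*u(5, -1) = 234 + (-376/243)*(-17*(-1)) = 234 - 376*1/243*17 = 234 - 376/243*17 = 234 - 6392/243 = 50470/243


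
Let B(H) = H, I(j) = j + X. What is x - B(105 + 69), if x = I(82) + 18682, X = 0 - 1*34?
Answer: 18556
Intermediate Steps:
X = -34 (X = 0 - 34 = -34)
I(j) = -34 + j (I(j) = j - 34 = -34 + j)
x = 18730 (x = (-34 + 82) + 18682 = 48 + 18682 = 18730)
x - B(105 + 69) = 18730 - (105 + 69) = 18730 - 1*174 = 18730 - 174 = 18556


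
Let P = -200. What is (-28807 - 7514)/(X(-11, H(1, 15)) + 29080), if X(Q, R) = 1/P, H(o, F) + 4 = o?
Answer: -7264200/5815999 ≈ -1.2490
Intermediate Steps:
H(o, F) = -4 + o
X(Q, R) = -1/200 (X(Q, R) = 1/(-200) = -1/200)
(-28807 - 7514)/(X(-11, H(1, 15)) + 29080) = (-28807 - 7514)/(-1/200 + 29080) = -36321/5815999/200 = -36321*200/5815999 = -7264200/5815999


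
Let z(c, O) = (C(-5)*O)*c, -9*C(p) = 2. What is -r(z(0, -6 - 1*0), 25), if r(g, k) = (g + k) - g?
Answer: -25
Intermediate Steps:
C(p) = -2/9 (C(p) = -⅑*2 = -2/9)
z(c, O) = -2*O*c/9 (z(c, O) = (-2*O/9)*c = -2*O*c/9)
r(g, k) = k
-r(z(0, -6 - 1*0), 25) = -1*25 = -25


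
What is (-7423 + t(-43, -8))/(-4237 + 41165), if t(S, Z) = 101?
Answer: -3661/18464 ≈ -0.19828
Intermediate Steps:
(-7423 + t(-43, -8))/(-4237 + 41165) = (-7423 + 101)/(-4237 + 41165) = -7322/36928 = -7322*1/36928 = -3661/18464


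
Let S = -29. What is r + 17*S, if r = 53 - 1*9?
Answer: -449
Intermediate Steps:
r = 44 (r = 53 - 9 = 44)
r + 17*S = 44 + 17*(-29) = 44 - 493 = -449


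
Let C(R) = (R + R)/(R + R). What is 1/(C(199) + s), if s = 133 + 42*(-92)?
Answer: -1/3730 ≈ -0.00026810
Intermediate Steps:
s = -3731 (s = 133 - 3864 = -3731)
C(R) = 1 (C(R) = (2*R)/((2*R)) = (2*R)*(1/(2*R)) = 1)
1/(C(199) + s) = 1/(1 - 3731) = 1/(-3730) = -1/3730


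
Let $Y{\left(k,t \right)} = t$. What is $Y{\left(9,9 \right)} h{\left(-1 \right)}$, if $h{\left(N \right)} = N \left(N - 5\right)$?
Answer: $54$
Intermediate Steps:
$h{\left(N \right)} = N \left(-5 + N\right)$
$Y{\left(9,9 \right)} h{\left(-1 \right)} = 9 \left(- (-5 - 1)\right) = 9 \left(\left(-1\right) \left(-6\right)\right) = 9 \cdot 6 = 54$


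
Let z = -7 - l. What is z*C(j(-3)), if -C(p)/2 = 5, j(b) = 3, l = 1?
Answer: 80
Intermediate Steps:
C(p) = -10 (C(p) = -2*5 = -10)
z = -8 (z = -7 - 1*1 = -7 - 1 = -8)
z*C(j(-3)) = -8*(-10) = 80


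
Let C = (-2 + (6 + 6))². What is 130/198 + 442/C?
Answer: 25129/4950 ≈ 5.0766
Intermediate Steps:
C = 100 (C = (-2 + 12)² = 10² = 100)
130/198 + 442/C = 130/198 + 442/100 = 130*(1/198) + 442*(1/100) = 65/99 + 221/50 = 25129/4950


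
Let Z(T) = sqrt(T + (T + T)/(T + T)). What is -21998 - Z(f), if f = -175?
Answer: -21998 - I*sqrt(174) ≈ -21998.0 - 13.191*I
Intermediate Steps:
Z(T) = sqrt(1 + T) (Z(T) = sqrt(T + (2*T)/((2*T))) = sqrt(T + (2*T)*(1/(2*T))) = sqrt(T + 1) = sqrt(1 + T))
-21998 - Z(f) = -21998 - sqrt(1 - 175) = -21998 - sqrt(-174) = -21998 - I*sqrt(174)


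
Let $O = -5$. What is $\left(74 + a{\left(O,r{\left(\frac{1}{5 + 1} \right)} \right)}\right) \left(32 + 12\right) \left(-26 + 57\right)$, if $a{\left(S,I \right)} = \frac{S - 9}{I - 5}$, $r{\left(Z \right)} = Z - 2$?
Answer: $\frac{4252952}{41} \approx 1.0373 \cdot 10^{5}$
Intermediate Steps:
$r{\left(Z \right)} = -2 + Z$
$a{\left(S,I \right)} = \frac{-9 + S}{-5 + I}$
$\left(74 + a{\left(O,r{\left(\frac{1}{5 + 1} \right)} \right)}\right) \left(32 + 12\right) \left(-26 + 57\right) = \left(74 + \frac{-9 - 5}{-5 - \left(2 - \frac{1}{5 + 1}\right)}\right) \left(32 + 12\right) \left(-26 + 57\right) = \left(74 + \frac{1}{-5 - \left(2 - \frac{1}{6}\right)} \left(-14\right)\right) 44 \cdot 31 = \left(74 + \frac{1}{-5 + \left(-2 + \frac{1}{6}\right)} \left(-14\right)\right) 1364 = \left(74 + \frac{1}{-5 - \frac{11}{6}} \left(-14\right)\right) 1364 = \left(74 + \frac{1}{- \frac{41}{6}} \left(-14\right)\right) 1364 = \left(74 - - \frac{84}{41}\right) 1364 = \left(74 + \frac{84}{41}\right) 1364 = \frac{3118}{41} \cdot 1364 = \frac{4252952}{41}$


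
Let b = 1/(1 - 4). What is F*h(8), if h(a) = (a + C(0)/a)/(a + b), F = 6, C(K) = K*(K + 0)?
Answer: 144/23 ≈ 6.2609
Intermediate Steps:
C(K) = K² (C(K) = K*K = K²)
b = -⅓ (b = 1/(-3) = -⅓ ≈ -0.33333)
h(a) = a/(-⅓ + a) (h(a) = (a + 0²/a)/(a - ⅓) = (a + 0/a)/(-⅓ + a) = (a + 0)/(-⅓ + a) = a/(-⅓ + a))
F*h(8) = 6*(3*8/(-1 + 3*8)) = 6*(3*8/(-1 + 24)) = 6*(3*8/23) = 6*(3*8*(1/23)) = 6*(24/23) = 144/23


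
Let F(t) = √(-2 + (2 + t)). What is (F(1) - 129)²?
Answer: 16384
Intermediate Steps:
F(t) = √t
(F(1) - 129)² = (√1 - 129)² = (1 - 129)² = (-128)² = 16384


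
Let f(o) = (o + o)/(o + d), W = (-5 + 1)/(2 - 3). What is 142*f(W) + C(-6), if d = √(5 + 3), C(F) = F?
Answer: 562 - 284*√2 ≈ 160.36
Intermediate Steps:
W = 4 (W = -4/(-1) = -4*(-1) = 4)
d = 2*√2 (d = √8 = 2*√2 ≈ 2.8284)
f(o) = 2*o/(o + 2*√2) (f(o) = (o + o)/(o + 2*√2) = (2*o)/(o + 2*√2) = 2*o/(o + 2*√2))
142*f(W) + C(-6) = 142*(2*4/(4 + 2*√2)) - 6 = 142*(8/(4 + 2*√2)) - 6 = 1136/(4 + 2*√2) - 6 = -6 + 1136/(4 + 2*√2)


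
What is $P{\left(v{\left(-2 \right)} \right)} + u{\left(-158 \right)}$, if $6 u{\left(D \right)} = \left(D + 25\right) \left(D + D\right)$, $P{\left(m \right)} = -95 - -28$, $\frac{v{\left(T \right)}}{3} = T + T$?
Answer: $\frac{20813}{3} \approx 6937.7$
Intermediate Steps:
$v{\left(T \right)} = 6 T$ ($v{\left(T \right)} = 3 \left(T + T\right) = 3 \cdot 2 T = 6 T$)
$P{\left(m \right)} = -67$ ($P{\left(m \right)} = -95 + 28 = -67$)
$u{\left(D \right)} = \frac{D \left(25 + D\right)}{3}$ ($u{\left(D \right)} = \frac{\left(D + 25\right) \left(D + D\right)}{6} = \frac{\left(25 + D\right) 2 D}{6} = \frac{2 D \left(25 + D\right)}{6} = \frac{D \left(25 + D\right)}{3}$)
$P{\left(v{\left(-2 \right)} \right)} + u{\left(-158 \right)} = -67 + \frac{1}{3} \left(-158\right) \left(25 - 158\right) = -67 + \frac{1}{3} \left(-158\right) \left(-133\right) = -67 + \frac{21014}{3} = \frac{20813}{3}$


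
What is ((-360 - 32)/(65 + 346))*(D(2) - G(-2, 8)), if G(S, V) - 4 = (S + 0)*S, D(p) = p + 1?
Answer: 1960/411 ≈ 4.7689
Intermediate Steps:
D(p) = 1 + p
G(S, V) = 4 + S**2 (G(S, V) = 4 + (S + 0)*S = 4 + S*S = 4 + S**2)
((-360 - 32)/(65 + 346))*(D(2) - G(-2, 8)) = ((-360 - 32)/(65 + 346))*((1 + 2) - (4 + (-2)**2)) = (-392/411)*(3 - (4 + 4)) = (-392*1/411)*(3 - 1*8) = -392*(3 - 8)/411 = -392/411*(-5) = 1960/411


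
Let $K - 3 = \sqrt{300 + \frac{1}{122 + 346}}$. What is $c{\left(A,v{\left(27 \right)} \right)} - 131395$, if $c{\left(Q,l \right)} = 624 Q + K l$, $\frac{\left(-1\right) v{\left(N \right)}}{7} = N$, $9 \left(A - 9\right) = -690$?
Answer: $-174186 - \frac{63 \sqrt{1825213}}{26} \approx -1.7746 \cdot 10^{5}$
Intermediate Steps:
$A = - \frac{203}{3}$ ($A = 9 + \frac{1}{9} \left(-690\right) = 9 - \frac{230}{3} = - \frac{203}{3} \approx -67.667$)
$v{\left(N \right)} = - 7 N$
$K = 3 + \frac{\sqrt{1825213}}{78}$ ($K = 3 + \sqrt{300 + \frac{1}{122 + 346}} = 3 + \sqrt{300 + \frac{1}{468}} = 3 + \sqrt{\frac{140401}{468}} = 3 + \frac{\sqrt{1825213}}{78} \approx 20.321$)
$c{\left(Q,l \right)} = 624 Q + l \left(3 + \frac{\sqrt{1825213}}{78}\right)$ ($c{\left(Q,l \right)} = 624 Q + \left(3 + \frac{\sqrt{1825213}}{78}\right) l = 624 Q + l \left(3 + \frac{\sqrt{1825213}}{78}\right)$)
$c{\left(A,v{\left(27 \right)} \right)} - 131395 = \left(624 \left(- \frac{203}{3}\right) + \frac{\left(-7\right) 27 \left(234 + \sqrt{1825213}\right)}{78}\right) - 131395 = \left(-42224 + \frac{1}{78} \left(-189\right) \left(234 + \sqrt{1825213}\right)\right) - 131395 = \left(-42224 - \left(567 + \frac{63 \sqrt{1825213}}{26}\right)\right) - 131395 = \left(-42791 - \frac{63 \sqrt{1825213}}{26}\right) - 131395 = -174186 - \frac{63 \sqrt{1825213}}{26}$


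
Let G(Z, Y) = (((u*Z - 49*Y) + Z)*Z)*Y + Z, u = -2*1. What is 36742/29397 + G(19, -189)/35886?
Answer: -324769733593/351646914 ≈ -923.57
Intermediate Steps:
u = -2
G(Z, Y) = Z + Y*Z*(-Z - 49*Y) (G(Z, Y) = (((-2*Z - 49*Y) + Z)*Z)*Y + Z = (((-49*Y - 2*Z) + Z)*Z)*Y + Z = ((-Z - 49*Y)*Z)*Y + Z = (Z*(-Z - 49*Y))*Y + Z = Y*Z*(-Z - 49*Y) + Z = Z + Y*Z*(-Z - 49*Y))
36742/29397 + G(19, -189)/35886 = 36742/29397 + (19*(1 - 49*(-189)**2 - 1*(-189)*19))/35886 = 36742*(1/29397) + (19*(1 - 49*35721 + 3591))*(1/35886) = 36742/29397 + (19*(1 - 1750329 + 3591))*(1/35886) = 36742/29397 + (19*(-1746737))*(1/35886) = 36742/29397 - 33188003*1/35886 = 36742/29397 - 33188003/35886 = -324769733593/351646914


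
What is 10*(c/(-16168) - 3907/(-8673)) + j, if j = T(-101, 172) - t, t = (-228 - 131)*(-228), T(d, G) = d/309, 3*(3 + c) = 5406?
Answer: -197026504660067/2407196932 ≈ -81849.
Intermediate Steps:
c = 1799 (c = -3 + (⅓)*5406 = -3 + 1802 = 1799)
T(d, G) = d/309 (T(d, G) = d*(1/309) = d/309)
t = 81852 (t = -359*(-228) = 81852)
j = -25292369/309 (j = (1/309)*(-101) - 1*81852 = -101/309 - 81852 = -25292369/309 ≈ -81852.)
10*(c/(-16168) - 3907/(-8673)) + j = 10*(1799/(-16168) - 3907/(-8673)) - 25292369/309 = 10*(1799*(-1/16168) - 3907*(-1/8673)) - 25292369/309 = 10*(-1799/16168 + 3907/8673) - 25292369/309 = 10*(47565649/140225064) - 25292369/309 = 237828245/70112532 - 25292369/309 = -197026504660067/2407196932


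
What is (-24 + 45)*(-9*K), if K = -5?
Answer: 945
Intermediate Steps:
(-24 + 45)*(-9*K) = (-24 + 45)*(-9*(-5)) = 21*45 = 945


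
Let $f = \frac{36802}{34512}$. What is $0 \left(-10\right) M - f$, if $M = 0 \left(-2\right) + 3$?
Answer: $- \frac{18401}{17256} \approx -1.0664$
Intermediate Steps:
$f = \frac{18401}{17256}$ ($f = 36802 \cdot \frac{1}{34512} = \frac{18401}{17256} \approx 1.0664$)
$M = 3$ ($M = 0 + 3 = 3$)
$0 \left(-10\right) M - f = 0 \left(-10\right) 3 - \frac{18401}{17256} = 0 \cdot 3 - \frac{18401}{17256} = 0 - \frac{18401}{17256} = - \frac{18401}{17256}$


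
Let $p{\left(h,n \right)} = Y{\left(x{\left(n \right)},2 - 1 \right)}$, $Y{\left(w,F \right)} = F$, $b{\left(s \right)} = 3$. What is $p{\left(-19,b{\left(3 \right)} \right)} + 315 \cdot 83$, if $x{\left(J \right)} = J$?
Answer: $26146$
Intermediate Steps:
$p{\left(h,n \right)} = 1$ ($p{\left(h,n \right)} = 2 - 1 = 1$)
$p{\left(-19,b{\left(3 \right)} \right)} + 315 \cdot 83 = 1 + 315 \cdot 83 = 1 + 26145 = 26146$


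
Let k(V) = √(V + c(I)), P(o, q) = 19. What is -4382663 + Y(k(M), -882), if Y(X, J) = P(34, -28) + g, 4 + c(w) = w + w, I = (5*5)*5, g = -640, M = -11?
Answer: -4383284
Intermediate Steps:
I = 125 (I = 25*5 = 125)
c(w) = -4 + 2*w (c(w) = -4 + (w + w) = -4 + 2*w)
k(V) = √(246 + V) (k(V) = √(V + (-4 + 2*125)) = √(V + (-4 + 250)) = √(V + 246) = √(246 + V))
Y(X, J) = -621 (Y(X, J) = 19 - 640 = -621)
-4382663 + Y(k(M), -882) = -4382663 - 621 = -4383284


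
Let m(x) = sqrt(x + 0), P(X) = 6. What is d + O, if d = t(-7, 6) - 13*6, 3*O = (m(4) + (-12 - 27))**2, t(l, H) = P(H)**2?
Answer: 1243/3 ≈ 414.33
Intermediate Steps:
t(l, H) = 36 (t(l, H) = 6**2 = 36)
m(x) = sqrt(x)
O = 1369/3 (O = (sqrt(4) + (-12 - 27))**2/3 = (2 - 39)**2/3 = (1/3)*(-37)**2 = (1/3)*1369 = 1369/3 ≈ 456.33)
d = -42 (d = 36 - 13*6 = 36 - 78 = -42)
d + O = -42 + 1369/3 = 1243/3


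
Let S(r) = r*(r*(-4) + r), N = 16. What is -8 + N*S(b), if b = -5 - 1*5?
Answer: -4808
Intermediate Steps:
b = -10 (b = -5 - 5 = -10)
S(r) = -3*r**2 (S(r) = r*(-4*r + r) = r*(-3*r) = -3*r**2)
-8 + N*S(b) = -8 + 16*(-3*(-10)**2) = -8 + 16*(-3*100) = -8 + 16*(-300) = -8 - 4800 = -4808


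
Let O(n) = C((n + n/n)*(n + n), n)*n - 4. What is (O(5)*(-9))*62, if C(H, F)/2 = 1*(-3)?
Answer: 18972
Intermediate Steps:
C(H, F) = -6 (C(H, F) = 2*(1*(-3)) = 2*(-3) = -6)
O(n) = -4 - 6*n (O(n) = -6*n - 4 = -4 - 6*n)
(O(5)*(-9))*62 = ((-4 - 6*5)*(-9))*62 = ((-4 - 30)*(-9))*62 = -34*(-9)*62 = 306*62 = 18972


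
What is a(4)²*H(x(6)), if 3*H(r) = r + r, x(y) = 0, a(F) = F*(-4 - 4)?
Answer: 0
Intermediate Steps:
a(F) = -8*F (a(F) = F*(-8) = -8*F)
H(r) = 2*r/3 (H(r) = (r + r)/3 = (2*r)/3 = 2*r/3)
a(4)²*H(x(6)) = (-8*4)²*((⅔)*0) = (-32)²*0 = 1024*0 = 0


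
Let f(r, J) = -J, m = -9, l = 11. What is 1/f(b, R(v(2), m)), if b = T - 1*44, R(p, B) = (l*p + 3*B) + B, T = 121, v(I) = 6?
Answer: -1/30 ≈ -0.033333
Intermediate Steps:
R(p, B) = 4*B + 11*p (R(p, B) = (11*p + 3*B) + B = (3*B + 11*p) + B = 4*B + 11*p)
b = 77 (b = 121 - 1*44 = 121 - 44 = 77)
1/f(b, R(v(2), m)) = 1/(-(4*(-9) + 11*6)) = 1/(-(-36 + 66)) = 1/(-1*30) = 1/(-30) = -1/30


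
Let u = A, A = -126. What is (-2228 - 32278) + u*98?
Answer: -46854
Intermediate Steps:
u = -126
(-2228 - 32278) + u*98 = (-2228 - 32278) - 126*98 = -34506 - 12348 = -46854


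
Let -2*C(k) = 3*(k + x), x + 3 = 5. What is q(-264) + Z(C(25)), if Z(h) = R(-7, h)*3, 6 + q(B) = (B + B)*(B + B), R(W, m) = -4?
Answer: 278766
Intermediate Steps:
x = 2 (x = -3 + 5 = 2)
C(k) = -3 - 3*k/2 (C(k) = -3*(k + 2)/2 = -3*(2 + k)/2 = -(6 + 3*k)/2 = -3 - 3*k/2)
q(B) = -6 + 4*B² (q(B) = -6 + (B + B)*(B + B) = -6 + (2*B)*(2*B) = -6 + 4*B²)
Z(h) = -12 (Z(h) = -4*3 = -12)
q(-264) + Z(C(25)) = (-6 + 4*(-264)²) - 12 = (-6 + 4*69696) - 12 = (-6 + 278784) - 12 = 278778 - 12 = 278766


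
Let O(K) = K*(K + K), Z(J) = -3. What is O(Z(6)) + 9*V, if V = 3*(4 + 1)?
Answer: 153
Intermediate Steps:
O(K) = 2*K**2 (O(K) = K*(2*K) = 2*K**2)
V = 15 (V = 3*5 = 15)
O(Z(6)) + 9*V = 2*(-3)**2 + 9*15 = 2*9 + 135 = 18 + 135 = 153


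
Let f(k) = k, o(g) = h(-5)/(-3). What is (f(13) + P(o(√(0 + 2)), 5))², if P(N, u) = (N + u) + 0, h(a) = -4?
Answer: 3364/9 ≈ 373.78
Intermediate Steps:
o(g) = 4/3 (o(g) = -4/(-3) = -4*(-⅓) = 4/3)
P(N, u) = N + u
(f(13) + P(o(√(0 + 2)), 5))² = (13 + (4/3 + 5))² = (13 + 19/3)² = (58/3)² = 3364/9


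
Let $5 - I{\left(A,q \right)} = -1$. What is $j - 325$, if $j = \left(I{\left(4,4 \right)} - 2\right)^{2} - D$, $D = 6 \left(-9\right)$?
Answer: $-255$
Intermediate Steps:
$I{\left(A,q \right)} = 6$ ($I{\left(A,q \right)} = 5 - -1 = 5 + 1 = 6$)
$D = -54$
$j = 70$ ($j = \left(6 - 2\right)^{2} - -54 = 4^{2} + 54 = 16 + 54 = 70$)
$j - 325 = 70 - 325 = -255$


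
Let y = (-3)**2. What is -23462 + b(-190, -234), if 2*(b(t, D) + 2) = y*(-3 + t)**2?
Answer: 288313/2 ≈ 1.4416e+5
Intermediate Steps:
y = 9
b(t, D) = -2 + 9*(-3 + t)**2/2 (b(t, D) = -2 + (9*(-3 + t)**2)/2 = -2 + 9*(-3 + t)**2/2)
-23462 + b(-190, -234) = -23462 + (-2 + 9*(-3 - 190)**2/2) = -23462 + (-2 + (9/2)*(-193)**2) = -23462 + (-2 + (9/2)*37249) = -23462 + (-2 + 335241/2) = -23462 + 335237/2 = 288313/2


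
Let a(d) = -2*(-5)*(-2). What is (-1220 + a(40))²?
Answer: 1537600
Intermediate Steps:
a(d) = -20 (a(d) = 10*(-2) = -20)
(-1220 + a(40))² = (-1220 - 20)² = (-1240)² = 1537600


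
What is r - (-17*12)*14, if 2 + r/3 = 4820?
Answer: 17310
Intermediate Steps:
r = 14454 (r = -6 + 3*4820 = -6 + 14460 = 14454)
r - (-17*12)*14 = 14454 - (-17*12)*14 = 14454 - (-204)*14 = 14454 - 1*(-2856) = 14454 + 2856 = 17310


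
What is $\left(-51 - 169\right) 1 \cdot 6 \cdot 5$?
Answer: $-6600$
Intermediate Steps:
$\left(-51 - 169\right) 1 \cdot 6 \cdot 5 = - 220 \cdot 6 \cdot 5 = \left(-220\right) 30 = -6600$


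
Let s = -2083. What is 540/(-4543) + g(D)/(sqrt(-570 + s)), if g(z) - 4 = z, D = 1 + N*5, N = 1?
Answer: -540/4543 - 10*I*sqrt(2653)/2653 ≈ -0.11886 - 0.19415*I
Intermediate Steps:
D = 6 (D = 1 + 1*5 = 1 + 5 = 6)
g(z) = 4 + z
540/(-4543) + g(D)/(sqrt(-570 + s)) = 540/(-4543) + (4 + 6)/(sqrt(-570 - 2083)) = 540*(-1/4543) + 10/(sqrt(-2653)) = -540/4543 + 10/((I*sqrt(2653))) = -540/4543 + 10*(-I*sqrt(2653)/2653) = -540/4543 - 10*I*sqrt(2653)/2653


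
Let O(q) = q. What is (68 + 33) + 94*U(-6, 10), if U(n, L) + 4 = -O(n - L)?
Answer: 1229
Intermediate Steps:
U(n, L) = -4 + L - n (U(n, L) = -4 - (n - L) = -4 + (L - n) = -4 + L - n)
(68 + 33) + 94*U(-6, 10) = (68 + 33) + 94*(-4 + 10 - 1*(-6)) = 101 + 94*(-4 + 10 + 6) = 101 + 94*12 = 101 + 1128 = 1229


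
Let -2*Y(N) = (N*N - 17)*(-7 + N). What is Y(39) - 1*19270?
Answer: -43334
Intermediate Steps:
Y(N) = -(-17 + N²)*(-7 + N)/2 (Y(N) = -(N*N - 17)*(-7 + N)/2 = -(N² - 17)*(-7 + N)/2 = -(-17 + N²)*(-7 + N)/2)
Y(39) - 1*19270 = (-119/2 - ½*39³ + (7/2)*39² + (17/2)*39) - 1*19270 = (-119/2 - ½*59319 + (7/2)*1521 + 663/2) - 19270 = (-119/2 - 59319/2 + 10647/2 + 663/2) - 19270 = -24064 - 19270 = -43334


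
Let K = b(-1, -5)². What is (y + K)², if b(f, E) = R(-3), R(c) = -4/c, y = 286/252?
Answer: 134689/15876 ≈ 8.4838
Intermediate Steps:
y = 143/126 (y = 286*(1/252) = 143/126 ≈ 1.1349)
b(f, E) = 4/3 (b(f, E) = -4/(-3) = -4*(-⅓) = 4/3)
K = 16/9 (K = (4/3)² = 16/9 ≈ 1.7778)
(y + K)² = (143/126 + 16/9)² = (367/126)² = 134689/15876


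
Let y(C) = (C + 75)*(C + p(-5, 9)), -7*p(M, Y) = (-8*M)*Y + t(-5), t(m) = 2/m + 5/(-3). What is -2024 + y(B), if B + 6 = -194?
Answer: 88103/3 ≈ 29368.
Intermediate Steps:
B = -200 (B = -6 - 194 = -200)
t(m) = -5/3 + 2/m (t(m) = 2/m + 5*(-⅓) = 2/m - 5/3 = -5/3 + 2/m)
p(M, Y) = 31/105 + 8*M*Y/7 (p(M, Y) = -((-8*M)*Y + (-5/3 + 2/(-5)))/7 = -(-8*M*Y + (-5/3 + 2*(-⅕)))/7 = -(-8*M*Y + (-5/3 - ⅖))/7 = -(-8*M*Y - 31/15)/7 = -(-31/15 - 8*M*Y)/7 = 31/105 + 8*M*Y/7)
y(C) = (75 + C)*(-767/15 + C) (y(C) = (C + 75)*(C + (31/105 + (8/7)*(-5)*9)) = (75 + C)*(C + (31/105 - 360/7)) = (75 + C)*(C - 767/15) = (75 + C)*(-767/15 + C))
-2024 + y(B) = -2024 + (-3835 + (-200)² + (358/15)*(-200)) = -2024 + (-3835 + 40000 - 14320/3) = -2024 + 94175/3 = 88103/3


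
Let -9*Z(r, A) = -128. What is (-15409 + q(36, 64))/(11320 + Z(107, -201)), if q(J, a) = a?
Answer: -138105/102008 ≈ -1.3539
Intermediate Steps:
Z(r, A) = 128/9 (Z(r, A) = -⅑*(-128) = 128/9)
(-15409 + q(36, 64))/(11320 + Z(107, -201)) = (-15409 + 64)/(11320 + 128/9) = -15345/102008/9 = -15345*9/102008 = -138105/102008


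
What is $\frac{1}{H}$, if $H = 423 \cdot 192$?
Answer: $\frac{1}{81216} \approx 1.2313 \cdot 10^{-5}$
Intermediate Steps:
$H = 81216$
$\frac{1}{H} = \frac{1}{81216}$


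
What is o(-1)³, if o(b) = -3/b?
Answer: 27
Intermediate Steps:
o(-1)³ = (-3/(-1))³ = (-3*(-1))³ = 3³ = 27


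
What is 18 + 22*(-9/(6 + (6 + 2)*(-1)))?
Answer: 117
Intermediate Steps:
18 + 22*(-9/(6 + (6 + 2)*(-1))) = 18 + 22*(-9/(6 + 8*(-1))) = 18 + 22*(-9/(6 - 8)) = 18 + 22*(-9/(-2)) = 18 + 22*(-9*(-½)) = 18 + 22*(9/2) = 18 + 99 = 117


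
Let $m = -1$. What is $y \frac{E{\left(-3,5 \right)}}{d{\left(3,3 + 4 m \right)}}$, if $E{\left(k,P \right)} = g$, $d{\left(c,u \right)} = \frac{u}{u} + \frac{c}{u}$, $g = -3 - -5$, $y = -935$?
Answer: $935$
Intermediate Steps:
$g = 2$ ($g = -3 + 5 = 2$)
$d{\left(c,u \right)} = 1 + \frac{c}{u}$
$E{\left(k,P \right)} = 2$
$y \frac{E{\left(-3,5 \right)}}{d{\left(3,3 + 4 m \right)}} = - 935 \frac{2}{\frac{1}{3 + 4 \left(-1\right)} \left(3 + \left(3 + 4 \left(-1\right)\right)\right)} = - 935 \frac{2}{\frac{1}{3 - 4} \left(3 + \left(3 - 4\right)\right)} = - 935 \frac{2}{\frac{1}{-1} \left(3 - 1\right)} = - 935 \frac{2}{\left(-1\right) 2} = - 935 \frac{2}{-2} = - 935 \cdot 2 \left(- \frac{1}{2}\right) = \left(-935\right) \left(-1\right) = 935$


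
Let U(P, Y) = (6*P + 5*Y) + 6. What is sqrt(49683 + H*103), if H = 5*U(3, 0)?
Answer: sqrt(62043) ≈ 249.08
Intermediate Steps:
U(P, Y) = 6 + 5*Y + 6*P (U(P, Y) = (5*Y + 6*P) + 6 = 6 + 5*Y + 6*P)
H = 120 (H = 5*(6 + 5*0 + 6*3) = 5*(6 + 0 + 18) = 5*24 = 120)
sqrt(49683 + H*103) = sqrt(49683 + 120*103) = sqrt(49683 + 12360) = sqrt(62043)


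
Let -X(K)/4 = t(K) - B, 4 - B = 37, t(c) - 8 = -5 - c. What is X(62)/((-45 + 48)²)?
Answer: 104/9 ≈ 11.556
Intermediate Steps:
t(c) = 3 - c (t(c) = 8 + (-5 - c) = 3 - c)
B = -33 (B = 4 - 1*37 = 4 - 37 = -33)
X(K) = -144 + 4*K (X(K) = -4*((3 - K) - 1*(-33)) = -4*((3 - K) + 33) = -4*(36 - K) = -144 + 4*K)
X(62)/((-45 + 48)²) = (-144 + 4*62)/((-45 + 48)²) = (-144 + 248)/(3²) = 104/9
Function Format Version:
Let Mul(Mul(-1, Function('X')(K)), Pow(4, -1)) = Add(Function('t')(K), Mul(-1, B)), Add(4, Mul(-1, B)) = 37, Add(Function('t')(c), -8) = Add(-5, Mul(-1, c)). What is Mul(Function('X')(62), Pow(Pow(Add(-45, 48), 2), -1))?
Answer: Rational(104, 9) ≈ 11.556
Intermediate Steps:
Function('t')(c) = Add(3, Mul(-1, c)) (Function('t')(c) = Add(8, Add(-5, Mul(-1, c))) = Add(3, Mul(-1, c)))
B = -33 (B = Add(4, Mul(-1, 37)) = Add(4, -37) = -33)
Function('X')(K) = Add(-144, Mul(4, K)) (Function('X')(K) = Mul(-4, Add(Add(3, Mul(-1, K)), Mul(-1, -33))) = Mul(-4, Add(Add(3, Mul(-1, K)), 33)) = Mul(-4, Add(36, Mul(-1, K))) = Add(-144, Mul(4, K)))
Mul(Function('X')(62), Pow(Pow(Add(-45, 48), 2), -1)) = Mul(Add(-144, Mul(4, 62)), Pow(Pow(Add(-45, 48), 2), -1)) = Mul(Add(-144, 248), Pow(Pow(3, 2), -1)) = Mul(104, Pow(9, -1)) = Mul(104, Rational(1, 9)) = Rational(104, 9)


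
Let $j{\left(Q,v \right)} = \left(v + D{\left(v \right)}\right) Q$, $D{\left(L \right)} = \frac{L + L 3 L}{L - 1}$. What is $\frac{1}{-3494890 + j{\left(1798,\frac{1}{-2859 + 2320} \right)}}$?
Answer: $- \frac{72765}{254305672648} \approx -2.8613 \cdot 10^{-7}$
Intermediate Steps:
$D{\left(L \right)} = \frac{L + 3 L^{2}}{-1 + L}$ ($D{\left(L \right)} = \frac{L + 3 L L}{-1 + L} = \frac{L + 3 L^{2}}{-1 + L}$)
$j{\left(Q,v \right)} = Q \left(v + \frac{v \left(1 + 3 v\right)}{-1 + v}\right)$ ($j{\left(Q,v \right)} = \left(v + \frac{v \left(1 + 3 v\right)}{-1 + v}\right) Q = Q \left(v + \frac{v \left(1 + 3 v\right)}{-1 + v}\right)$)
$\frac{1}{-3494890 + j{\left(1798,\frac{1}{-2859 + 2320} \right)}} = \frac{1}{-3494890 + 4 \cdot 1798 \left(\frac{1}{-2859 + 2320}\right)^{2} \frac{1}{-1 + \frac{1}{-2859 + 2320}}} = \frac{1}{-3494890 + 4 \cdot 1798 \left(\frac{1}{-539}\right)^{2} \frac{1}{-1 + \frac{1}{-539}}} = \frac{1}{-3494890 + 4 \cdot 1798 \left(- \frac{1}{539}\right)^{2} \frac{1}{-1 - \frac{1}{539}}} = \frac{1}{-3494890 + 4 \cdot 1798 \cdot \frac{1}{290521} \frac{1}{- \frac{540}{539}}} = \frac{1}{-3494890 + 4 \cdot 1798 \cdot \frac{1}{290521} \left(- \frac{539}{540}\right)} = \frac{1}{-3494890 - \frac{1798}{72765}} = \frac{1}{- \frac{254305672648}{72765}} = - \frac{72765}{254305672648}$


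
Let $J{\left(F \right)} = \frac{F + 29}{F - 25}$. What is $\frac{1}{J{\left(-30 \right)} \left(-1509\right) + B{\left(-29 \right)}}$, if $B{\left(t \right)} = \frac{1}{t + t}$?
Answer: $- \frac{3190}{87577} \approx -0.036425$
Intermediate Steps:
$J{\left(F \right)} = \frac{29 + F}{-25 + F}$
$B{\left(t \right)} = \frac{1}{2 t}$
$\frac{1}{J{\left(-30 \right)} \left(-1509\right) + B{\left(-29 \right)}} = \frac{1}{\frac{29 - 30}{-25 - 30} \left(-1509\right) + \frac{1}{2 \left(-29\right)}} = \frac{1}{\frac{1}{-55} \left(-1\right) \left(-1509\right) + \frac{1}{2} \left(- \frac{1}{29}\right)} = \frac{1}{\left(- \frac{1}{55}\right) \left(-1\right) \left(-1509\right) - \frac{1}{58}} = \frac{1}{\frac{1}{55} \left(-1509\right) - \frac{1}{58}} = \frac{1}{- \frac{1509}{55} - \frac{1}{58}} = \frac{1}{- \frac{87577}{3190}} = - \frac{3190}{87577}$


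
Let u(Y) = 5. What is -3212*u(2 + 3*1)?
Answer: -16060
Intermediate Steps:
-3212*u(2 + 3*1) = -3212*5 = -16060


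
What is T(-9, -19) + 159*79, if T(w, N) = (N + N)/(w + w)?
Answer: 113068/9 ≈ 12563.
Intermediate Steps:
T(w, N) = N/w (T(w, N) = (2*N)/((2*w)) = (2*N)*(1/(2*w)) = N/w)
T(-9, -19) + 159*79 = -19/(-9) + 159*79 = -19*(-1/9) + 12561 = 19/9 + 12561 = 113068/9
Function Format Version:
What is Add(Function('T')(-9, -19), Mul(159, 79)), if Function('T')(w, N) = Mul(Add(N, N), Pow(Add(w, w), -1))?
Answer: Rational(113068, 9) ≈ 12563.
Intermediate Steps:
Function('T')(w, N) = Mul(N, Pow(w, -1)) (Function('T')(w, N) = Mul(Mul(2, N), Pow(Mul(2, w), -1)) = Mul(Mul(2, N), Mul(Rational(1, 2), Pow(w, -1))) = Mul(N, Pow(w, -1)))
Add(Function('T')(-9, -19), Mul(159, 79)) = Add(Mul(-19, Pow(-9, -1)), Mul(159, 79)) = Add(Mul(-19, Rational(-1, 9)), 12561) = Add(Rational(19, 9), 12561) = Rational(113068, 9)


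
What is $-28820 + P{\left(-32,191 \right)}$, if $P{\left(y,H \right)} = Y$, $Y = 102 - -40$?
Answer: $-28678$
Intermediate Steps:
$Y = 142$ ($Y = 102 + 40 = 142$)
$P{\left(y,H \right)} = 142$
$-28820 + P{\left(-32,191 \right)} = -28820 + 142 = -28678$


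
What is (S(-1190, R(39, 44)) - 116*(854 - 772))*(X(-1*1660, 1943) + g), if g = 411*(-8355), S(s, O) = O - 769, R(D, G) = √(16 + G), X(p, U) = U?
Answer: 35284001322 - 6863924*√15 ≈ 3.5257e+10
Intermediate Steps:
S(s, O) = -769 + O
g = -3433905
(S(-1190, R(39, 44)) - 116*(854 - 772))*(X(-1*1660, 1943) + g) = ((-769 + √(16 + 44)) - 116*(854 - 772))*(1943 - 3433905) = ((-769 + √60) - 116*82)*(-3431962) = ((-769 + 2*√15) - 9512)*(-3431962) = (-10281 + 2*√15)*(-3431962) = 35284001322 - 6863924*√15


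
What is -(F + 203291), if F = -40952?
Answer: -162339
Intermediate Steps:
-(F + 203291) = -(-40952 + 203291) = -1*162339 = -162339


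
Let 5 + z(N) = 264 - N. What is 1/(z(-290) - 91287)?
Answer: -1/90738 ≈ -1.1021e-5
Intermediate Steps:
z(N) = 259 - N (z(N) = -5 + (264 - N) = 259 - N)
1/(z(-290) - 91287) = 1/((259 - 1*(-290)) - 91287) = 1/((259 + 290) - 91287) = 1/(549 - 91287) = 1/(-90738) = -1/90738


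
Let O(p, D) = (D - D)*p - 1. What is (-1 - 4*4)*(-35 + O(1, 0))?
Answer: 612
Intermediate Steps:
O(p, D) = -1 (O(p, D) = 0*p - 1 = 0 - 1 = -1)
(-1 - 4*4)*(-35 + O(1, 0)) = (-1 - 4*4)*(-35 - 1) = (-1 - 16)*(-36) = -17*(-36) = 612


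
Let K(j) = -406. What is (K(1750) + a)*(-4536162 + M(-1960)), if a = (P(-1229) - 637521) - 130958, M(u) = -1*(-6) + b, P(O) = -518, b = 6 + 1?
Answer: 3490126649047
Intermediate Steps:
b = 7
M(u) = 13 (M(u) = -1*(-6) + 7 = 6 + 7 = 13)
a = -768997 (a = (-518 - 637521) - 130958 = -638039 - 130958 = -768997)
(K(1750) + a)*(-4536162 + M(-1960)) = (-406 - 768997)*(-4536162 + 13) = -769403*(-4536149) = 3490126649047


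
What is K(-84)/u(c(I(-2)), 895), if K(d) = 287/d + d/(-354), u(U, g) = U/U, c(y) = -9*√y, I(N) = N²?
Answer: -2251/708 ≈ -3.1794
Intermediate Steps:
u(U, g) = 1
K(d) = 287/d - d/354 (K(d) = 287/d + d*(-1/354) = 287/d - d/354)
K(-84)/u(c(I(-2)), 895) = (287/(-84) - 1/354*(-84))/1 = (287*(-1/84) + 14/59)*1 = (-41/12 + 14/59)*1 = -2251/708*1 = -2251/708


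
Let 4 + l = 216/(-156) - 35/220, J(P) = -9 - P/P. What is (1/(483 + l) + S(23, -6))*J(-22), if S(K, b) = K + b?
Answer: -9286714/54621 ≈ -170.02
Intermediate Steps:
J(P) = -10 (J(P) = -9 - 1*1 = -9 - 1 = -10)
l = -3171/572 (l = -4 + (216/(-156) - 35/220) = -4 + (216*(-1/156) - 35*1/220) = -4 + (-18/13 - 7/44) = -4 - 883/572 = -3171/572 ≈ -5.5437)
(1/(483 + l) + S(23, -6))*J(-22) = (1/(483 - 3171/572) + (23 - 6))*(-10) = (1/(273105/572) + 17)*(-10) = (572/273105 + 17)*(-10) = (4643357/273105)*(-10) = -9286714/54621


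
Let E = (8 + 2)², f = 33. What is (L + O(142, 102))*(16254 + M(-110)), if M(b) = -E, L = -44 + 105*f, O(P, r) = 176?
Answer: 58105938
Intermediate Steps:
E = 100 (E = 10² = 100)
L = 3421 (L = -44 + 105*33 = -44 + 3465 = 3421)
M(b) = -100 (M(b) = -1*100 = -100)
(L + O(142, 102))*(16254 + M(-110)) = (3421 + 176)*(16254 - 100) = 3597*16154 = 58105938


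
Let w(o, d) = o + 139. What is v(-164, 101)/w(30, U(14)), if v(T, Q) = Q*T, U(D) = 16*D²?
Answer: -16564/169 ≈ -98.012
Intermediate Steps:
w(o, d) = 139 + o
v(-164, 101)/w(30, U(14)) = (101*(-164))/(139 + 30) = -16564/169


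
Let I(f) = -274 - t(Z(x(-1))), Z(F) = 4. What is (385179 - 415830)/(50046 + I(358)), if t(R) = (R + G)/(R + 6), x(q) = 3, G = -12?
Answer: -153255/248864 ≈ -0.61582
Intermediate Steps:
t(R) = (-12 + R)/(6 + R) (t(R) = (R - 12)/(R + 6) = (-12 + R)/(6 + R))
I(f) = -1366/5 (I(f) = -274 - (-12 + 4)/(6 + 4) = -274 - (-8)/10 = -274 - 1*(-⅘) = -274 + ⅘ = -1366/5)
(385179 - 415830)/(50046 + I(358)) = (385179 - 415830)/(50046 - 1366/5) = -30651/248864/5 = -30651*5/248864 = -153255/248864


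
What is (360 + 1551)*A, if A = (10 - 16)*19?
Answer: -217854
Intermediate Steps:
A = -114 (A = -6*19 = -114)
(360 + 1551)*A = (360 + 1551)*(-114) = 1911*(-114) = -217854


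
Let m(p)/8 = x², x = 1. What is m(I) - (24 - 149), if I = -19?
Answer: 133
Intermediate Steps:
m(p) = 8 (m(p) = 8*1² = 8*1 = 8)
m(I) - (24 - 149) = 8 - (24 - 149) = 8 - 1*(-125) = 8 + 125 = 133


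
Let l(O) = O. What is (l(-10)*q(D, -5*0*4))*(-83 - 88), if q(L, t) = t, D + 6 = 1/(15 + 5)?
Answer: 0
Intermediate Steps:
D = -119/20 (D = -6 + 1/(15 + 5) = -6 + 1/20 = -119/20 ≈ -5.9500)
(l(-10)*q(D, -5*0*4))*(-83 - 88) = (-10*(-5*0)*4)*(-83 - 88) = -0*4*(-171) = -10*0*(-171) = 0*(-171) = 0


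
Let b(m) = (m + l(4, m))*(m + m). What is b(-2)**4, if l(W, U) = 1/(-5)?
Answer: 3748096/625 ≈ 5997.0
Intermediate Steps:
l(W, U) = -1/5
b(m) = 2*m*(-1/5 + m) (b(m) = (m - 1/5)*(m + m) = (-1/5 + m)*(2*m) = 2*m*(-1/5 + m))
b(-2)**4 = ((2/5)*(-2)*(-1 + 5*(-2)))**4 = ((2/5)*(-2)*(-1 - 10))**4 = ((2/5)*(-2)*(-11))**4 = (44/5)**4 = 3748096/625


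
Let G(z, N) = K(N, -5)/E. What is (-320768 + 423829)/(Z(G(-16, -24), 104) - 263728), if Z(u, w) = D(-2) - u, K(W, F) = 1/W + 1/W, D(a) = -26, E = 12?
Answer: -14840784/37980575 ≈ -0.39075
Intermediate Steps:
K(W, F) = 2/W (K(W, F) = 1/W + 1/W = 2/W)
G(z, N) = 1/(6*N) (G(z, N) = (2/N)/12 = (2/N)*(1/12) = 1/(6*N))
Z(u, w) = -26 - u
(-320768 + 423829)/(Z(G(-16, -24), 104) - 263728) = (-320768 + 423829)/((-26 - 1/(6*(-24))) - 263728) = 103061/((-26 - (-1)/(6*24)) - 263728) = 103061/((-26 - 1*(-1/144)) - 263728) = 103061/((-26 + 1/144) - 263728) = 103061/(-3743/144 - 263728) = 103061/(-37980575/144) = 103061*(-144/37980575) = -14840784/37980575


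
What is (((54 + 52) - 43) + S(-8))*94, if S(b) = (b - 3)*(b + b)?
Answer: 22466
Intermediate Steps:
S(b) = 2*b*(-3 + b) (S(b) = (-3 + b)*(2*b) = 2*b*(-3 + b))
(((54 + 52) - 43) + S(-8))*94 = (((54 + 52) - 43) + 2*(-8)*(-3 - 8))*94 = ((106 - 43) + 2*(-8)*(-11))*94 = (63 + 176)*94 = 239*94 = 22466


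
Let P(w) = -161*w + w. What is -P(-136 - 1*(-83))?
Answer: -8480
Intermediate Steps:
P(w) = -160*w
-P(-136 - 1*(-83)) = -(-160)*(-136 - 1*(-83)) = -(-160)*(-136 + 83) = -(-160)*(-53) = -1*8480 = -8480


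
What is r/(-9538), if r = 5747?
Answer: -5747/9538 ≈ -0.60254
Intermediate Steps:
r/(-9538) = 5747/(-9538) = 5747*(-1/9538) = -5747/9538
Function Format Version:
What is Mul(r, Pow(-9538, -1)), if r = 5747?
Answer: Rational(-5747, 9538) ≈ -0.60254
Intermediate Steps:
Mul(r, Pow(-9538, -1)) = Mul(5747, Pow(-9538, -1)) = Mul(5747, Rational(-1, 9538)) = Rational(-5747, 9538)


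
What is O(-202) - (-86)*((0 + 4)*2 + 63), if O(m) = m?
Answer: 5904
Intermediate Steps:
O(-202) - (-86)*((0 + 4)*2 + 63) = -202 - (-86)*((0 + 4)*2 + 63) = -202 - (-86)*(4*2 + 63) = -202 - (-86)*(8 + 63) = -202 - (-86)*71 = -202 - 1*(-6106) = -202 + 6106 = 5904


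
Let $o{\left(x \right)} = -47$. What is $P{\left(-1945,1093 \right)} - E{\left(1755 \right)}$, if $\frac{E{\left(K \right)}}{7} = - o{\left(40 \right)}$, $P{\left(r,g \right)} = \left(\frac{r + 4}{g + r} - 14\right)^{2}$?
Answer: $- \frac{15453583}{80656} \approx -191.6$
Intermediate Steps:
$P{\left(r,g \right)} = \left(-14 + \frac{4 + r}{g + r}\right)^{2}$ ($P{\left(r,g \right)} = \left(\frac{4 + r}{g + r} - 14\right)^{2} = \left(-14 + \frac{4 + r}{g + r}\right)^{2}$)
$E{\left(K \right)} = 329$ ($E{\left(K \right)} = 7 \left(\left(-1\right) \left(-47\right)\right) = 7 \cdot 47 = 329$)
$P{\left(-1945,1093 \right)} - E{\left(1755 \right)} = \frac{\left(-4 + 13 \left(-1945\right) + 14 \cdot 1093\right)^{2}}{\left(1093 - 1945\right)^{2}} - 329 = \frac{\left(-4 - 25285 + 15302\right)^{2}}{725904} - 329 = \frac{\left(-9987\right)^{2}}{725904} - 329 = \frac{1}{725904} \cdot 99740169 - 329 = \frac{11082241}{80656} - 329 = - \frac{15453583}{80656}$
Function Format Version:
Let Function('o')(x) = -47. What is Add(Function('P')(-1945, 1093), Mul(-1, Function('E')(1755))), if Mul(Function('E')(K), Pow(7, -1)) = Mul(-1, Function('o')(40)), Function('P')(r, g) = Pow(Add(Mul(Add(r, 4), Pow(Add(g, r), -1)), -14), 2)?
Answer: Rational(-15453583, 80656) ≈ -191.60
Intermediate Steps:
Function('P')(r, g) = Pow(Add(-14, Mul(Pow(Add(g, r), -1), Add(4, r))), 2) (Function('P')(r, g) = Pow(Add(Mul(Add(4, r), Pow(Add(g, r), -1)), -14), 2) = Pow(Add(Mul(Pow(Add(g, r), -1), Add(4, r)), -14), 2) = Pow(Add(-14, Mul(Pow(Add(g, r), -1), Add(4, r))), 2))
Function('E')(K) = 329 (Function('E')(K) = Mul(7, Mul(-1, -47)) = Mul(7, 47) = 329)
Add(Function('P')(-1945, 1093), Mul(-1, Function('E')(1755))) = Add(Mul(Pow(Add(1093, -1945), -2), Pow(Add(-4, Mul(13, -1945), Mul(14, 1093)), 2)), Mul(-1, 329)) = Add(Mul(Pow(-852, -2), Pow(Add(-4, -25285, 15302), 2)), -329) = Add(Mul(Rational(1, 725904), Pow(-9987, 2)), -329) = Add(Mul(Rational(1, 725904), 99740169), -329) = Add(Rational(11082241, 80656), -329) = Rational(-15453583, 80656)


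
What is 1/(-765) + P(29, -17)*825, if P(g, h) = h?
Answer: -10729126/765 ≈ -14025.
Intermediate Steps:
1/(-765) + P(29, -17)*825 = 1/(-765) - 17*825 = -1/765 - 14025 = -10729126/765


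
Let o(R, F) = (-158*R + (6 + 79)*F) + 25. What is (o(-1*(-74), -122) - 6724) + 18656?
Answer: -10105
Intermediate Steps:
o(R, F) = 25 - 158*R + 85*F (o(R, F) = (-158*R + 85*F) + 25 = 25 - 158*R + 85*F)
(o(-1*(-74), -122) - 6724) + 18656 = ((25 - (-158)*(-74) + 85*(-122)) - 6724) + 18656 = ((25 - 158*74 - 10370) - 6724) + 18656 = ((25 - 11692 - 10370) - 6724) + 18656 = (-22037 - 6724) + 18656 = -28761 + 18656 = -10105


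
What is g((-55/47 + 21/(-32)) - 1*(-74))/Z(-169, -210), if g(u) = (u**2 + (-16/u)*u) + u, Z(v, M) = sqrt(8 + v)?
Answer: -11909950841*I*sqrt(161)/364184576 ≈ -414.96*I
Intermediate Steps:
g(u) = -16 + u + u**2 (g(u) = (u**2 - 16) + u = (-16 + u**2) + u = -16 + u + u**2)
g((-55/47 + 21/(-32)) - 1*(-74))/Z(-169, -210) = (-16 + ((-55/47 + 21/(-32)) - 1*(-74)) + ((-55/47 + 21/(-32)) - 1*(-74))**2)/(sqrt(8 - 169)) = (-16 + ((-55*1/47 + 21*(-1/32)) + 74) + ((-55*1/47 + 21*(-1/32)) + 74)**2)/(sqrt(-161)) = (-16 + ((-55/47 - 21/32) + 74) + ((-55/47 - 21/32) + 74)**2)/((I*sqrt(161))) = (-16 + (-2747/1504 + 74) + (-2747/1504 + 74)**2)*(-I*sqrt(161)/161) = (-16 + 108549/1504 + (108549/1504)**2)*(-I*sqrt(161)/161) = (-16 + 108549/1504 + 11782885401/2262016)*(-I*sqrt(161)/161) = 11909950841*(-I*sqrt(161)/161)/2262016 = -11909950841*I*sqrt(161)/364184576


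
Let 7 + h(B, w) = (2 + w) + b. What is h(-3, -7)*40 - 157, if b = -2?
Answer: -717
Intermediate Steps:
h(B, w) = -7 + w (h(B, w) = -7 + ((2 + w) - 2) = -7 + w)
h(-3, -7)*40 - 157 = (-7 - 7)*40 - 157 = -14*40 - 157 = -560 - 157 = -717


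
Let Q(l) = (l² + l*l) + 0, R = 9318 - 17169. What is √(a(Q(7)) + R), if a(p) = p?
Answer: I*√7753 ≈ 88.051*I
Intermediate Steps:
R = -7851
Q(l) = 2*l² (Q(l) = (l² + l²) + 0 = 2*l² + 0 = 2*l²)
√(a(Q(7)) + R) = √(2*7² - 7851) = √(2*49 - 7851) = √(98 - 7851) = √(-7753) = I*√7753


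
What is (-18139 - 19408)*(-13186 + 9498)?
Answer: 138473336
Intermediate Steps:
(-18139 - 19408)*(-13186 + 9498) = -37547*(-3688) = 138473336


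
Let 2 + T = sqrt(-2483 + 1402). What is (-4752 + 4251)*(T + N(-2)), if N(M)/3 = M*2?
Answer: 7014 - 501*I*sqrt(1081) ≈ 7014.0 - 16472.0*I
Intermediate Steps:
N(M) = 6*M (N(M) = 3*(M*2) = 3*(2*M) = 6*M)
T = -2 + I*sqrt(1081) (T = -2 + sqrt(-2483 + 1402) = -2 + sqrt(-1081) = -2 + I*sqrt(1081) ≈ -2.0 + 32.879*I)
(-4752 + 4251)*(T + N(-2)) = (-4752 + 4251)*((-2 + I*sqrt(1081)) + 6*(-2)) = -501*((-2 + I*sqrt(1081)) - 12) = -501*(-14 + I*sqrt(1081)) = 7014 - 501*I*sqrt(1081)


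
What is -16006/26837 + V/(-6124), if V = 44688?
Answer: -324328150/41087447 ≈ -7.8936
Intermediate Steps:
-16006/26837 + V/(-6124) = -16006/26837 + 44688/(-6124) = -16006*1/26837 + 44688*(-1/6124) = -16006/26837 - 11172/1531 = -324328150/41087447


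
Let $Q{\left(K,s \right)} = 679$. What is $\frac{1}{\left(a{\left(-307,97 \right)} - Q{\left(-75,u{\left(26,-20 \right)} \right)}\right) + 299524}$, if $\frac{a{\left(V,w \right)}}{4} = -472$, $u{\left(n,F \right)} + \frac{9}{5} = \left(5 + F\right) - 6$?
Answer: $\frac{1}{296957} \approx 3.3675 \cdot 10^{-6}$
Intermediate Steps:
$u{\left(n,F \right)} = - \frac{14}{5} + F$ ($u{\left(n,F \right)} = - \frac{9}{5} + \left(\left(5 + F\right) - 6\right) = - \frac{9}{5} + \left(-1 + F\right) = - \frac{14}{5} + F$)
$a{\left(V,w \right)} = -1888$ ($a{\left(V,w \right)} = 4 \left(-472\right) = -1888$)
$\frac{1}{\left(a{\left(-307,97 \right)} - Q{\left(-75,u{\left(26,-20 \right)} \right)}\right) + 299524} = \frac{1}{\left(-1888 - 679\right) + 299524} = \frac{1}{-2567 + 299524} = \frac{1}{296957}$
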